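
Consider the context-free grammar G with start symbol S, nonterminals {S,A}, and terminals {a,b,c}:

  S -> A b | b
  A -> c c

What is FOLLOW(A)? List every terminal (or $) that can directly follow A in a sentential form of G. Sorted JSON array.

FIRST iteration:
iter 1:
  A via A→c c: +{c}
  S via S→A b: +{c}
  S via S→b: +{b}
  FIRST[S]={b,c}  FIRST[A]={c}
iter 2: done
  FIRST[S]={b,c}  FIRST[A]={c}

FOLLOW iteration:
FOLLOW(S) := {$}
iter 1:
  S→A b: FOLLOW(A) ⊇ FIRST(b) = {b}; new: +{b}
  S: {$}  A: {b}
iter 2: — fixpoint
  S: {$}  A: {b}

FOLLOW(A) = ["b"]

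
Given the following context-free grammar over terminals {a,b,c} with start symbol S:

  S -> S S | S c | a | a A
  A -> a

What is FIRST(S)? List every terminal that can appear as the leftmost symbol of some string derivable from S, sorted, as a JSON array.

Compute FIRST by fixpoint:
round 1:
  A via A→a: +{a}
  S via S→a: +{a}
  FIRST[S]={a}  FIRST[A]={a}
round 2: done
  FIRST[S]={a}  FIRST[A]={a}

FIRST(S) = ["a"]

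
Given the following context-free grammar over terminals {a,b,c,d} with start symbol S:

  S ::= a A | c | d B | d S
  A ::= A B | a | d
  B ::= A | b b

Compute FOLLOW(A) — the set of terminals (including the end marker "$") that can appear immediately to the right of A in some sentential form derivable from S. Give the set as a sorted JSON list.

FIRST sets, iterate to fixpoint:
iter 1:
  A via A→a: +{a}
  A via A→d: +{d}
  B via B→A: +{a,d}
  B via B→b b: +{b}
  S via S→a A: +{a}
  S via S→c: +{c}
  S via S→d B: +{d}
  FIRST(S)={a,c,d}  FIRST(A)={a,d}  FIRST(B)={a,b,d}
iter 2: (no change)
  FIRST(S)={a,c,d}  FIRST(A)={a,d}  FIRST(B)={a,b,d}

FOLLOW iteration:
seed FOLLOW(S) with $
iter 1:
  A→A B: FOLLOW(A) ⊇ FIRST(B) = {a,b,d}; new: +{a,b,d}
  A→A B: FOLLOW(B) ⊇ FOLLOW(A) ⊇ {a,b,d}; new: +{a,b,d}
  S→a A: FOLLOW(A) ⊇ FOLLOW(S) ⊇ {$}; new: +{$}
  S→d B: FOLLOW(B) ⊇ FOLLOW(S) ⊇ {$}; new: +{$}
  S: {$}  A: {$,a,b,d}  B: {$,a,b,d}
iter 2: — fixpoint
  S: {$}  A: {$,a,b,d}  B: {$,a,b,d}

FOLLOW(A) = ["$", "a", "b", "d"]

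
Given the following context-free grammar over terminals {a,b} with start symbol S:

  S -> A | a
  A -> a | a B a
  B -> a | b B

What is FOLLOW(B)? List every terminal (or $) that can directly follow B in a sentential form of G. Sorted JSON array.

Compute FIRST by fixpoint:
pass 1:
  A via A→a: +{a}
  B via B→a: +{a}
  B via B→b B: +{b}
  S via S→A: +{a}
  FIRST[S]={a}  FIRST[A]={a}  FIRST[B]={a,b}
pass 2: — fixpoint
  FIRST[S]={a}  FIRST[A]={a}  FIRST[B]={a,b}

Compute FOLLOW by fixpoint:
FOLLOW(S) := {$}
iter 1:
  A→a B a: FOLLOW(B) ⊇ FIRST(a) = {a}; new: +{a}
  S→A: FOLLOW(A) ⊇ FOLLOW(S) ⊇ {$}; new: +{$}
  S: {$}  A: {$}  B: {a}
iter 2: done
  S: {$}  A: {$}  B: {a}

FOLLOW(B) = ["a"]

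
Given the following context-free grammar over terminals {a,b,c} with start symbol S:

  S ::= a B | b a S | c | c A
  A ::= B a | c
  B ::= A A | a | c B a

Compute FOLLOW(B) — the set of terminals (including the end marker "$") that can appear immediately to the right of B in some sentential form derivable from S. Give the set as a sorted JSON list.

FIRST sets, iterate to fixpoint:
round 1:
  A via A→c: +{c}
  B via B→A A: +{c}
  B via B→a: +{a}
  S via S→a B: +{a}
  S via S→b a S: +{b}
  S via S→c: +{c}
  FIRST(S)={a,b,c}  FIRST(A)={c}  FIRST(B)={a,c}
round 2:
  A via A→B a: +{a}
  FIRST(S)={a,b,c}  FIRST(A)={a,c}  FIRST(B)={a,c}
round 3: (no change)
  FIRST(S)={a,b,c}  FIRST(A)={a,c}  FIRST(B)={a,c}

FOLLOW sets:
FOLLOW(S) := {$}
[1]
  A→B a: FOLLOW(B) ⊇ FIRST(a) = {a}; new: +{a}
  B→A A: FOLLOW(A) ⊇ FIRST(A) = {a,c}; new: +{a,c}
  S→a B: FOLLOW(B) ⊇ FOLLOW(S) ⊇ {$}; new: +{$}
  S→c A: FOLLOW(A) ⊇ FOLLOW(S) ⊇ {$}; new: +{$}
  S: {$}  A: {$,a,c}  B: {$,a}
[2] — fixpoint
  S: {$}  A: {$,a,c}  B: {$,a}

FOLLOW(B) = ["$", "a"]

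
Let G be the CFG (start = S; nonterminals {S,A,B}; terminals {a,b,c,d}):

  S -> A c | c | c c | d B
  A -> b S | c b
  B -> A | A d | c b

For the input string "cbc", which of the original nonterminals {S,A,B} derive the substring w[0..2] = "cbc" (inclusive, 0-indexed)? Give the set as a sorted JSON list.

CNF form of G:
  S -> A T1 | T1 T1 | T2 B | c
  A -> T0 S | T1 T0
  B -> A T2 | T0 S | T1 T0
  T0 -> b
  T1 -> c
  T2 -> d

CYK table (by increasing span), restricted to cells inside w[0..2]:
  [0..0]={S,T1}  "c"  orig:{S}
  [1..1]={T0}  "b"  orig:{}
  [2..2]={S,T1}  "c"  orig:{S}
  [0..1]={A,B}  "cb"
  [1..2]={A,B}  "bc"
  [0..2]={S}  "cbc"

Original NTs in T[0,2] deriving "cbc": ["S"]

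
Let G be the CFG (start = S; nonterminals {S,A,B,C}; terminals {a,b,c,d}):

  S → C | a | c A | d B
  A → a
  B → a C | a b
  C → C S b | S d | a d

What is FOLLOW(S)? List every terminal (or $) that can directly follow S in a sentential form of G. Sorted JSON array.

Compute FIRST by fixpoint:
[1]
  A via A→a: +{a}
  B via B→a C: +{a}
  C via C→a d: +{a}
  S via S→C: +{a}
  S via S→c A: +{c}
  S via S→d B: +{d}
  FIRST[S]={a,c,d}  FIRST[A]={a}  FIRST[B]={a}  FIRST[C]={a}
[2]
  C via C→S d: +{c,d}
  FIRST[S]={a,c,d}  FIRST[A]={a}  FIRST[B]={a}  FIRST[C]={a,c,d}
[3] done
  FIRST[S]={a,c,d}  FIRST[A]={a}  FIRST[B]={a}  FIRST[C]={a,c,d}

Compute FOLLOW by fixpoint:
initialize: $ ∈ FOLLOW(S)
pass 1:
  C→C S b: FOLLOW(C) ⊇ FIRST(S) = {a,c,d}; new: +{a,c,d}
  C→C S b: FOLLOW(S) ⊇ FIRST(b) = {b}; new: +{b}
  C→S d: FOLLOW(S) ⊇ FIRST(d) = {d}; new: +{d}
  S→C: FOLLOW(C) ⊇ FOLLOW(S) ⊇ {$,b,d}; new: +{$,b}
  S→c A: FOLLOW(A) ⊇ FOLLOW(S) ⊇ {$,b,d}; new: +{$,b,d}
  S→d B: FOLLOW(B) ⊇ FOLLOW(S) ⊇ {$,b,d}; new: +{$,b,d}
  FOLLOW(S)={$,b,d}  FOLLOW(A)={$,b,d}  FOLLOW(B)={$,b,d}  FOLLOW(C)={$,a,b,c,d}
pass 2: — fixpoint
  FOLLOW(S)={$,b,d}  FOLLOW(A)={$,b,d}  FOLLOW(B)={$,b,d}  FOLLOW(C)={$,a,b,c,d}

FOLLOW(S) = ["$", "b", "d"]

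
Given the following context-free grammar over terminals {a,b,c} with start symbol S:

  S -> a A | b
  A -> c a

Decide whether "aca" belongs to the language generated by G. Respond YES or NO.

CNF form of G:
  S -> T1 A | b
  A -> T0 T1
  T0 -> c
  T1 -> a

CYK fill:
  cell(0,0) a: {T1}  orig:{}
  cell(1,1) c: {T0}  orig:{}
  cell(2,2) a: {T1}  orig:{}
  cell(0,1) ac: ∅
  cell(1,2) ca: {A}
  cell(0,2) aca: {S}

S ∈ T[0,2] ⇒ YES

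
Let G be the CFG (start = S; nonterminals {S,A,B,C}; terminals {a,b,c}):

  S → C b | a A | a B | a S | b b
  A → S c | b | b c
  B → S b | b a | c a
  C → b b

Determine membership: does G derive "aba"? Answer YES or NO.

CNF form of G:
  S -> C T1 | T1 T1 | T2 A | T2 B | T2 S
  A -> S T0 | T1 T0 | b
  B -> S T1 | T0 T2 | T1 T2
  C -> T1 T1
  T0 -> c
  T1 -> b
  T2 -> a

CYK fill:
  cell(0,0) a: {T2}  orig:{}
  cell(1,1) b: {A,T1}  orig:{A}
  cell(2,2) a: {T2}  orig:{}
  cell(0,1) ab: {S}
  cell(1,2) ba: {B}
  cell(0,2) aba: {S}

S ∈ T[0,2] ⇒ YES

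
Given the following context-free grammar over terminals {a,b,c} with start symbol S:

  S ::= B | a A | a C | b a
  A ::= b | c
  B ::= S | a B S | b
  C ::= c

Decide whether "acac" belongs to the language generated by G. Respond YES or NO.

Convert to CNF:
  S -> T0 A | T0 C | T0 X3 | T1 T0 | b
  A -> b | c
  B -> T0 A | T0 C | T0 X2 | T1 T0 | b
  C -> c
  T0 -> a
  T1 -> b
  X2 -> B S
  X3 -> B S

CYK fill:
  cell(0,0) a: {T0}  orig:{}
  cell(1,1) c: {A,C}
  cell(2,2) a: {T0}  orig:{}
  cell(3,3) c: {A,C}
  cell(0,1) ac: {B,S}
  cell(1,2) ca: ∅
  cell(2,3) ac: {B,S}
  cell(0,2) aca: ∅
  cell(1,3) cac: ∅
  cell(0,3) acac: {X2,X3}  orig:{}

S ∉ T[0,3] ⇒ NO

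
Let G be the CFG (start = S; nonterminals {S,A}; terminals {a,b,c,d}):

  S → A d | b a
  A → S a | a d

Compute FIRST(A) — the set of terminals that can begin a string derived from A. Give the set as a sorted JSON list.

FIRST iteration:
[1]
  A via A→a d: +{a}
  S via S→A d: +{a}
  S via S→b a: +{b}
  FIRST[S]={a,b}  FIRST[A]={a}
[2]
  A via A→S a: +{b}
  FIRST[S]={a,b}  FIRST[A]={a,b}
[3] (no change)
  FIRST[S]={a,b}  FIRST[A]={a,b}

FIRST(A) = ["a", "b"]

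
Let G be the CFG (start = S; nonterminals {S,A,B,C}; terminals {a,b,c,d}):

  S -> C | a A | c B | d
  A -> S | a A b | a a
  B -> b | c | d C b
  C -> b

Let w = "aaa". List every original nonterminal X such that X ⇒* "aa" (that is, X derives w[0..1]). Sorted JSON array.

Convert to CNF:
  S -> T0 A | T2 B | b | d
  A -> T0 A | T0 T0 | T0 X4 | T2 B | b | d
  B -> T3 X5 | b | c
  C -> b
  T0 -> a
  T1 -> b
  T2 -> c
  T3 -> d
  X4 -> A T1
  X5 -> C T1

Fill CYK table bottom-up (cells [i..j] with 0 ≤ i ≤ j ≤ 1 only):
  T[0,0] 'a' = {T0}  orig:{}
  T[1,1] 'a' = {T0}  orig:{}
  T[0,1] 'aa' = {A}

Original NTs in T[0,1] deriving "aa": ["A"]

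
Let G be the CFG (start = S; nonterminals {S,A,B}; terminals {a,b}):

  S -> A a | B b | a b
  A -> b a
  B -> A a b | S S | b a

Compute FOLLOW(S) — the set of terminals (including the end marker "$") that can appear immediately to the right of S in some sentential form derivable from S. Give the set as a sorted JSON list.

FIRST iteration:
iter 1:
  A via A→b a: +{b}
  B via B→A a b: +{b}
  S via S→A a: +{b}
  S via S→a b: +{a}
  FIRST[S]={a,b}  FIRST[A]={b}  FIRST[B]={b}
iter 2:
  B via B→S S: +{a}
  FIRST[S]={a,b}  FIRST[A]={b}  FIRST[B]={a,b}
iter 3: (no change)
  FIRST[S]={a,b}  FIRST[A]={b}  FIRST[B]={a,b}

FOLLOW sets:
initialize: $ ∈ FOLLOW(S)
pass 1:
  B→A a b: FOLLOW(A) ⊇ FIRST(a) = {a}; new: +{a}
  B→S S: FOLLOW(S) ⊇ FIRST(S) = {a,b}; new: +{a,b}
  S→B b: FOLLOW(B) ⊇ FIRST(b) = {b}; new: +{b}
  FOLLOW[S]={$,a,b}  FOLLOW[A]={a}  FOLLOW[B]={b}
pass 2: done
  FOLLOW[S]={$,a,b}  FOLLOW[A]={a}  FOLLOW[B]={b}

FOLLOW(S) = ["$", "a", "b"]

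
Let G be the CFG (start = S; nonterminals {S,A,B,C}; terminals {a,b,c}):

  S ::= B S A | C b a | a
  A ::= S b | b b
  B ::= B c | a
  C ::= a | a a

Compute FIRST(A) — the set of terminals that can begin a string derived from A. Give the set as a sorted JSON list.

FIRST iteration:
iter 1:
  A via A→b b: +{b}
  B via B→a: +{a}
  C via C→a: +{a}
  S via S→B S A: +{a}
  S: {a}  A: {b}  B: {a}  C: {a}
iter 2:
  A via A→S b: +{a}
  S: {a}  A: {a,b}  B: {a}  C: {a}
iter 3: (no change)
  S: {a}  A: {a,b}  B: {a}  C: {a}

FIRST(A) = ["a", "b"]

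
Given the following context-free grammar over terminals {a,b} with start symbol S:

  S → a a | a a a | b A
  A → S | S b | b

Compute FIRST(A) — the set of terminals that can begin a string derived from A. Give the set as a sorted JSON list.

FIRST sets, iterate to fixpoint:
[1]
  A via A→b: +{b}
  S via S→a a: +{a}
  S via S→b A: +{b}
  FIRST[S]={a,b}  FIRST[A]={b}
[2]
  A via A→S: +{a}
  FIRST[S]={a,b}  FIRST[A]={a,b}
[3] — fixpoint
  FIRST[S]={a,b}  FIRST[A]={a,b}

FIRST(A) = ["a", "b"]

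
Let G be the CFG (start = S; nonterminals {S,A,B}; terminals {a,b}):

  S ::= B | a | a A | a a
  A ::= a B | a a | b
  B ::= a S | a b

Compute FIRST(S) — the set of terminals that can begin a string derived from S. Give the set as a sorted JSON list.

FIRST sets, iterate to fixpoint:
round 1:
  A via A→a B: +{a}
  A via A→b: +{b}
  B via B→a S: +{a}
  S via S→B: +{a}
  FIRST[S]={a}  FIRST[A]={a,b}  FIRST[B]={a}
round 2: done
  FIRST[S]={a}  FIRST[A]={a,b}  FIRST[B]={a}

FIRST(S) = ["a"]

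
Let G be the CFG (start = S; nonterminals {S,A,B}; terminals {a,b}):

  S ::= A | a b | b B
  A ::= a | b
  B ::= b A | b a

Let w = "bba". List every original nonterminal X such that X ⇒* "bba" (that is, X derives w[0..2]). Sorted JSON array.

Convert to CNF:
  S -> T0 B | T1 T0 | a | b
  A -> a | b
  B -> T0 A | T0 T1
  T0 -> b
  T1 -> a

Fill CYK table bottom-up (cells [i..j] with 0 ≤ i ≤ j ≤ 2 only):
  cell(0,0) b: {A,S,T0}  orig:{A,S}
  cell(1,1) b: {A,S,T0}  orig:{A,S}
  cell(2,2) a: {A,S,T1}  orig:{A,S}
  cell(0,1) bb: {B}
  cell(1,2) ba: {B}
  cell(0,2) bba: {S}

Original NTs in T[0,2] deriving "bba": ["S"]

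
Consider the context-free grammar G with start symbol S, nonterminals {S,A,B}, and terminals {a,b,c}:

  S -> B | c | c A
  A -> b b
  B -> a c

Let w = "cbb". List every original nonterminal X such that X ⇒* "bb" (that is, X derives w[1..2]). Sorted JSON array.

Convert to CNF:
  S -> T1 T2 | T2 A | c
  A -> T0 T0
  B -> T1 T2
  T0 -> b
  T1 -> a
  T2 -> c

CYK fill — only the sub-triangle for w[1..2]:
  T[1,1] 'b' = {T0}  orig:{}
  T[2,2] 'b' = {T0}  orig:{}
  T[1,2] 'bb' = {A}

Original NTs in T[1,2] deriving "bb": ["A"]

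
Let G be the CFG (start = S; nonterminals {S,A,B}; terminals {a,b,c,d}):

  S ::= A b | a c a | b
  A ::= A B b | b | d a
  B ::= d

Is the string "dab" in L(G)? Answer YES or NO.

CNF form of G:
  S -> A T0 | T2 X5 | b
  A -> A X4 | T1 T2 | b
  B -> d
  T0 -> b
  T1 -> d
  T2 -> a
  T3 -> c
  X4 -> B T0
  X5 -> T3 T2

CYK table (by increasing span):
  T[0,0] 'd' = {B,T1}  orig:{B}
  T[1,1] 'a' = {T2}  orig:{}
  T[2,2] 'b' = {A,S,T0}  orig:{A,S}
  T[0,1] 'da' = {A}
  T[1,2] 'ab' = ∅
  T[0,2] 'dab' = {S}

S ∈ T[0,2] ⇒ YES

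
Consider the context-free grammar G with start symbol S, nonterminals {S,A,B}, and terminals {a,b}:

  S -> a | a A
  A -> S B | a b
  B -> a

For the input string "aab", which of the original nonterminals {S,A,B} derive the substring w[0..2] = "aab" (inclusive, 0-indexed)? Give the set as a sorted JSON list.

CNF form of G:
  S -> T0 A | a
  A -> S B | T0 T1
  B -> a
  T0 -> a
  T1 -> b

Fill CYK table bottom-up (cells [i..j] with 0 ≤ i ≤ j ≤ 2 only):
  cell(0,0) a: {B,S,T0}  orig:{B,S}
  cell(1,1) a: {B,S,T0}  orig:{B,S}
  cell(2,2) b: {T1}  orig:{}
  cell(0,1) aa: {A}
  cell(1,2) ab: {A}
  cell(0,2) aab: {S}

Original NTs in T[0,2] deriving "aab": ["S"]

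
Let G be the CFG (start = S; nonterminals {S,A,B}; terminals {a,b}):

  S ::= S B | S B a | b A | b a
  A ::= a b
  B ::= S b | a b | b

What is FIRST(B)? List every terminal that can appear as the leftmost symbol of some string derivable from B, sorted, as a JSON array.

FIRST iteration:
iter 1:
  A via A→a b: +{a}
  B via B→a b: +{a}
  B via B→b: +{b}
  S via S→b A: +{b}
  FIRST(S)={b}  FIRST(A)={a}  FIRST(B)={a,b}
iter 2: — fixpoint
  FIRST(S)={b}  FIRST(A)={a}  FIRST(B)={a,b}

FIRST(B) = ["a", "b"]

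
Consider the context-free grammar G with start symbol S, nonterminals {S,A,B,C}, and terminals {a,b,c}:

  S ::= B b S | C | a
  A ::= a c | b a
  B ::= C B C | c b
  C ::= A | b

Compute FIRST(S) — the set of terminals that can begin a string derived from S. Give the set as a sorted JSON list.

Compute FIRST by fixpoint:
pass 1:
  A via A→a c: +{a}
  A via A→b a: +{b}
  B via B→c b: +{c}
  C via C→A: +{a,b}
  S via S→B b S: +{c}
  S via S→C: +{a,b}
  FIRST(S)={a,b,c}  FIRST(A)={a,b}  FIRST(B)={c}  FIRST(C)={a,b}
pass 2:
  B via B→C B C: +{a,b}
  FIRST(S)={a,b,c}  FIRST(A)={a,b}  FIRST(B)={a,b,c}  FIRST(C)={a,b}
pass 3: (stable)
  FIRST(S)={a,b,c}  FIRST(A)={a,b}  FIRST(B)={a,b,c}  FIRST(C)={a,b}

FIRST(S) = ["a", "b", "c"]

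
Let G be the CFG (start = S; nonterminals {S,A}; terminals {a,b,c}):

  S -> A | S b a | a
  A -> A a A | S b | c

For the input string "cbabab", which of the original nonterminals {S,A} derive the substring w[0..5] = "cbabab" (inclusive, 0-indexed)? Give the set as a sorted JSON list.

Convert to CNF:
  S -> A X3 | S T1 | S X4 | a | c
  A -> A X2 | S T1 | c
  T0 -> a
  T1 -> b
  X2 -> T0 A
  X3 -> T0 A
  X4 -> T1 T0

CYK table (by increasing span), restricted to cells inside w[0..5]:
  T[0,0] 'c' = {A,S}
  T[1,1] 'b' = {T1}  orig:{}
  T[2,2] 'a' = {S,T0}  orig:{S}
  T[3,3] 'b' = {T1}  orig:{}
  T[4,4] 'a' = {S,T0}  orig:{S}
  T[5,5] 'b' = {T1}  orig:{}
  T[0,1] 'cb' = {A,S}
  T[1,2] 'ba' = {X4}  orig:{}
  T[2,3] 'ab' = {A,S}
  T[3,4] 'ba' = {X4}  orig:{}
  T[4,5] 'ab' = {A,S}
  T[0,2] 'cba' = {S}
  T[1,3] 'bab' = ∅
  T[2,4] 'aba' = {S}
  T[3,5] 'bab' = ∅
  T[0,3] 'cbab' = {A,S}
  T[1,4] 'baba' = ∅
  T[2,5] 'abab' = {A,S}
  T[0,4] 'cbaba' = {S}
  T[1,5] 'babab' = ∅
  T[0,5] 'cbabab' = {A,S}

Original NTs in T[0,5] deriving "cbabab": ["A", "S"]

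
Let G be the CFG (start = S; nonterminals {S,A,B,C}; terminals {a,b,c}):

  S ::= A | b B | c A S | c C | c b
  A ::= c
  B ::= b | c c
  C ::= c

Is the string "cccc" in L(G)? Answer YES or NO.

CNF form of G:
  S -> T0 C | T0 T1 | T0 X2 | T1 B | c
  A -> c
  B -> T0 T0 | b
  C -> c
  T0 -> c
  T1 -> b
  X2 -> A S

CYK fill:
  cell(0,0) c: {A,C,S,T0}  orig:{A,C,S}
  cell(1,1) c: {A,C,S,T0}  orig:{A,C,S}
  cell(2,2) c: {A,C,S,T0}  orig:{A,C,S}
  cell(3,3) c: {A,C,S,T0}  orig:{A,C,S}
  cell(0,1) cc: {B,S,X2}  orig:{B,S}
  cell(1,2) cc: {B,S,X2}  orig:{B,S}
  cell(2,3) cc: {B,S,X2}  orig:{B,S}
  cell(0,2) ccc: {S,X2}  orig:{S}
  cell(1,3) ccc: {S,X2}  orig:{S}
  cell(0,3) cccc: {S,X2}  orig:{S}

S ∈ T[0,3] ⇒ YES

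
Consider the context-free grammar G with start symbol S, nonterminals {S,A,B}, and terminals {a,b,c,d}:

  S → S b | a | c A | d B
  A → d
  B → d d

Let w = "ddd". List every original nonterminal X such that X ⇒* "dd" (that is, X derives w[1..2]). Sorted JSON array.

CNF form of G:
  S -> S T1 | T0 B | T2 A | a
  A -> d
  B -> T0 T0
  T0 -> d
  T1 -> b
  T2 -> c

CYK table (by increasing span), restricted to cells inside w[1..2]:
  T[1,1] 'd' = {A,T0}  orig:{A}
  T[2,2] 'd' = {A,T0}  orig:{A}
  T[1,2] 'dd' = {B}

Original NTs in T[1,2] deriving "dd": ["B"]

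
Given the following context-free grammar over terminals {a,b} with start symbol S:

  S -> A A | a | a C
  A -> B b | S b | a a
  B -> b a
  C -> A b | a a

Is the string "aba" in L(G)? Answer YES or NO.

Convert to CNF:
  S -> A A | T1 C | a
  A -> B T0 | S T0 | T1 T1
  B -> T0 T1
  C -> A T0 | T1 T1
  T0 -> b
  T1 -> a

Fill CYK table bottom-up:
  [0..0]={S,T1}  "a"  orig:{S}
  [1..1]={T0}  "b"  orig:{}
  [2..2]={S,T1}  "a"  orig:{S}
  [0..1]={A}  "ab"
  [1..2]={B}  "ba"
  [0..2]=∅  "aba"

S ∉ T[0,2] ⇒ NO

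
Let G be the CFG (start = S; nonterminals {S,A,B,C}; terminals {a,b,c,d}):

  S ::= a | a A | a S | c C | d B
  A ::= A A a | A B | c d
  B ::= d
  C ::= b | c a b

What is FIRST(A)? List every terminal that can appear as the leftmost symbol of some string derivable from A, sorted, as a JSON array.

Compute FIRST by fixpoint:
round 1:
  A via A→c d: +{c}
  B via B→d: +{d}
  C via C→b: +{b}
  C via C→c a b: +{c}
  S via S→a: +{a}
  S via S→c C: +{c}
  S via S→d B: +{d}
  FIRST[S]={a,c,d}  FIRST[A]={c}  FIRST[B]={d}  FIRST[C]={b,c}
round 2: (stable)
  FIRST[S]={a,c,d}  FIRST[A]={c}  FIRST[B]={d}  FIRST[C]={b,c}

FIRST(A) = ["c"]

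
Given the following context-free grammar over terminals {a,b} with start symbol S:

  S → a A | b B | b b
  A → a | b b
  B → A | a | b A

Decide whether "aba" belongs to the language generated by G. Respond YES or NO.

Convert to CNF:
  S -> T0 B | T0 T0 | T1 A
  A -> T0 T0 | a
  B -> T0 A | T0 T0 | a
  T0 -> b
  T1 -> a

CYK table (by increasing span):
  T[0,0] 'a' = {A,B,T1}  orig:{A,B}
  T[1,1] 'b' = {T0}  orig:{}
  T[2,2] 'a' = {A,B,T1}  orig:{A,B}
  T[0,1] 'ab' = ∅
  T[1,2] 'ba' = {B,S}
  T[0,2] 'aba' = ∅

S ∉ T[0,2] ⇒ NO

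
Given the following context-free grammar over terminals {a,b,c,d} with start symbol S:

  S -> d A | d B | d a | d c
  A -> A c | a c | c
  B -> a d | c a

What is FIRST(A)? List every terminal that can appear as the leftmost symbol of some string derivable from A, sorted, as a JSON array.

Compute FIRST by fixpoint:
iter 1:
  A via A→a c: +{a}
  A via A→c: +{c}
  B via B→a d: +{a}
  B via B→c a: +{c}
  S via S→d A: +{d}
  FIRST[S]={d}  FIRST[A]={a,c}  FIRST[B]={a,c}
iter 2: (no change)
  FIRST[S]={d}  FIRST[A]={a,c}  FIRST[B]={a,c}

FIRST(A) = ["a", "c"]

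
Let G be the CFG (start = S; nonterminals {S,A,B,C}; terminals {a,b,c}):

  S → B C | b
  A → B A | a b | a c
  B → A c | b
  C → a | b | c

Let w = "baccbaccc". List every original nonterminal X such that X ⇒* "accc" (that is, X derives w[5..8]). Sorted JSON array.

CNF form of G:
  S -> B C | b
  A -> B A | T0 T1 | T0 T2
  B -> A T2 | b
  C -> a | b | c
  T0 -> a
  T1 -> b
  T2 -> c

Fill CYK table bottom-up (cells [i..j] with 5 ≤ i ≤ j ≤ 8 only):
  cell(5,5) a: {C,T0}  orig:{C}
  cell(6,6) c: {C,T2}  orig:{C}
  cell(7,7) c: {C,T2}  orig:{C}
  cell(8,8) c: {C,T2}  orig:{C}
  cell(5,6) ac: {A}
  cell(6,7) cc: ∅
  cell(7,8) cc: ∅
  cell(5,7) acc: {B}
  cell(6,8) ccc: ∅
  cell(5,8) accc: {S}

Original NTs in T[5,8] deriving "accc": ["S"]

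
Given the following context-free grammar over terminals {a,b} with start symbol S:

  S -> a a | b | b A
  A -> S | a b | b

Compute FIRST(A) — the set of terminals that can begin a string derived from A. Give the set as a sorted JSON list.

FIRST iteration:
pass 1:
  A via A→a b: +{a}
  A via A→b: +{b}
  S via S→a a: +{a}
  S via S→b: +{b}
  FIRST(S)={a,b}  FIRST(A)={a,b}
pass 2: — fixpoint
  FIRST(S)={a,b}  FIRST(A)={a,b}

FIRST(A) = ["a", "b"]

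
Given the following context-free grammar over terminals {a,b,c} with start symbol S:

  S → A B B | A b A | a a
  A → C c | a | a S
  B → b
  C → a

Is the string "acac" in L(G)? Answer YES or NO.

CNF form of G:
  S -> A X3 | A X4 | T1 T1
  A -> C T0 | T1 S | a
  B -> b
  C -> a
  T0 -> c
  T1 -> a
  T2 -> b
  X3 -> B B
  X4 -> T2 A

CYK fill:
  [0..0]={A,C,T1}  "a"  orig:{A,C}
  [1..1]={T0}  "c"  orig:{}
  [2..2]={A,C,T1}  "a"  orig:{A,C}
  [3..3]={T0}  "c"  orig:{}
  [0..1]={A}  "ac"
  [1..2]=∅  "ca"
  [2..3]={A}  "ac"
  [0..2]=∅  "aca"
  [1..3]=∅  "cac"
  [0..3]=∅  "acac"

S ∉ T[0,3] ⇒ NO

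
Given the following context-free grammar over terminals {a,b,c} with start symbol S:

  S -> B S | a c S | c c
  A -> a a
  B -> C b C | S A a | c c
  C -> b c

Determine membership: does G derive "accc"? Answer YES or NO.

Convert to CNF:
  S -> B S | T0 X5 | T2 T2
  A -> T0 T0
  B -> C X3 | S X4 | T2 T2
  C -> T1 T2
  T0 -> a
  T1 -> b
  T2 -> c
  X3 -> T1 C
  X4 -> A T0
  X5 -> T2 S

Fill CYK table bottom-up:
  T[0,0] 'a' = {T0}  orig:{}
  T[1,1] 'c' = {T2}  orig:{}
  T[2,2] 'c' = {T2}  orig:{}
  T[3,3] 'c' = {T2}  orig:{}
  T[0,1] 'ac' = ∅
  T[1,2] 'cc' = {B,S}
  T[2,3] 'cc' = {B,S}
  T[0,2] 'acc' = ∅
  T[1,3] 'ccc' = {X5}  orig:{}
  T[0,3] 'accc' = {S}

S ∈ T[0,3] ⇒ YES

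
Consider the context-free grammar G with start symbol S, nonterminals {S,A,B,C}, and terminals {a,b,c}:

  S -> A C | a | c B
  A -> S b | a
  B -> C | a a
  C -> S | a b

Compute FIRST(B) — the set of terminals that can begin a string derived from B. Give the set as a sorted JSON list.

Compute FIRST by fixpoint:
iter 1:
  A via A→a: +{a}
  B via B→a a: +{a}
  C via C→a b: +{a}
  S via S→A C: +{a}
  S via S→c B: +{c}
  FIRST[S]={a,c}  FIRST[A]={a}  FIRST[B]={a}  FIRST[C]={a}
iter 2:
  A via A→S b: +{c}
  C via C→S: +{c}
  FIRST[S]={a,c}  FIRST[A]={a,c}  FIRST[B]={a}  FIRST[C]={a,c}
iter 3:
  B via B→C: +{c}
  FIRST[S]={a,c}  FIRST[A]={a,c}  FIRST[B]={a,c}  FIRST[C]={a,c}
iter 4: (no change)
  FIRST[S]={a,c}  FIRST[A]={a,c}  FIRST[B]={a,c}  FIRST[C]={a,c}

FIRST(B) = ["a", "c"]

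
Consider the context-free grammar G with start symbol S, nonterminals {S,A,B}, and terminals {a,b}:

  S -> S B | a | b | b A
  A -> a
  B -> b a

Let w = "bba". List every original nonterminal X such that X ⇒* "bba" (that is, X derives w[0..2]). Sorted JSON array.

CNF form of G:
  S -> S B | T0 A | a | b
  A -> a
  B -> T0 T1
  T0 -> b
  T1 -> a

CYK fill (cells [i..j] with 0 ≤ i ≤ j ≤ 2 only):
  [0..0]={S,T0}  "b"  orig:{S}
  [1..1]={S,T0}  "b"  orig:{S}
  [2..2]={A,S,T1}  "a"  orig:{A,S}
  [0..1]=∅  "bb"
  [1..2]={B,S}  "ba"
  [0..2]={S}  "bba"

Original NTs in T[0,2] deriving "bba": ["S"]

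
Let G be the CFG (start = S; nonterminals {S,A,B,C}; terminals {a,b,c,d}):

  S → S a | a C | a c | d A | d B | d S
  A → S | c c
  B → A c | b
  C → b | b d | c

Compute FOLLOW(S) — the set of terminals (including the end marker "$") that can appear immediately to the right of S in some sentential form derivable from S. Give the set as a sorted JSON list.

FIRST sets, iterate to fixpoint:
round 1:
  A via A→c c: +{c}
  B via B→A c: +{c}
  B via B→b: +{b}
  C via C→b: +{b}
  C via C→c: +{c}
  S via S→a C: +{a}
  S via S→d A: +{d}
  S: {a,d}  A: {c}  B: {b,c}  C: {b,c}
round 2:
  A via A→S: +{a,d}
  B via B→A c: +{a,d}
  S: {a,d}  A: {a,c,d}  B: {a,b,c,d}  C: {b,c}
round 3: (stable)
  S: {a,d}  A: {a,c,d}  B: {a,b,c,d}  C: {b,c}

FOLLOW sets:
FOLLOW(S) := {$}
round 1:
  B→A c: FOLLOW(A) ⊇ FIRST(c) = {c}; new: +{c}
  S→S a: FOLLOW(S) ⊇ FIRST(a) = {a}; new: +{a}
  S→a C: FOLLOW(C) ⊇ FOLLOW(S) ⊇ {$,a}; new: +{$,a}
  S→d A: FOLLOW(A) ⊇ FOLLOW(S) ⊇ {$,a}; new: +{$,a}
  S→d B: FOLLOW(B) ⊇ FOLLOW(S) ⊇ {$,a}; new: +{$,a}
  FOLLOW[S]={$,a}  FOLLOW[A]={$,a,c}  FOLLOW[B]={$,a}  FOLLOW[C]={$,a}
round 2:
  A→S: FOLLOW(S) ⊇ FOLLOW(A) ⊇ {$,a,c}; new: +{c}
  S→a C: FOLLOW(C) ⊇ FOLLOW(S) ⊇ {$,a,c}; new: +{c}
  S→d B: FOLLOW(B) ⊇ FOLLOW(S) ⊇ {$,a,c}; new: +{c}
  FOLLOW[S]={$,a,c}  FOLLOW[A]={$,a,c}  FOLLOW[B]={$,a,c}  FOLLOW[C]={$,a,c}
round 3: done
  FOLLOW[S]={$,a,c}  FOLLOW[A]={$,a,c}  FOLLOW[B]={$,a,c}  FOLLOW[C]={$,a,c}

FOLLOW(S) = ["$", "a", "c"]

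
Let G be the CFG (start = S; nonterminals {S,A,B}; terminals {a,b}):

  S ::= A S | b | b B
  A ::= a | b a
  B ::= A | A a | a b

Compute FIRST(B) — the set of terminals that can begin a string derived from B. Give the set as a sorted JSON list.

Compute FIRST by fixpoint:
[1]
  A via A→a: +{a}
  A via A→b a: +{b}
  B via B→A: +{a,b}
  S via S→A S: +{a,b}
  FIRST[S]={a,b}  FIRST[A]={a,b}  FIRST[B]={a,b}
[2] done
  FIRST[S]={a,b}  FIRST[A]={a,b}  FIRST[B]={a,b}

FIRST(B) = ["a", "b"]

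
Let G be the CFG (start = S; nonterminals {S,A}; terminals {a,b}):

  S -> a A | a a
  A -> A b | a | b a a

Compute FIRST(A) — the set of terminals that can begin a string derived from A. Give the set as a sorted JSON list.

Compute FIRST by fixpoint:
iter 1:
  A via A→a: +{a}
  A via A→b a a: +{b}
  S via S→a A: +{a}
  FIRST[S]={a}  FIRST[A]={a,b}
iter 2: — fixpoint
  FIRST[S]={a}  FIRST[A]={a,b}

FIRST(A) = ["a", "b"]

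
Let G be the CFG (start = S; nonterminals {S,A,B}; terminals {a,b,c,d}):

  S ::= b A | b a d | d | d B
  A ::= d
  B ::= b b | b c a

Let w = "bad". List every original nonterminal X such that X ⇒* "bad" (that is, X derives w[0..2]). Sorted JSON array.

Convert to CNF:
  S -> T0 A | T0 X5 | T3 B | d
  A -> d
  B -> T0 T0 | T0 X4
  T0 -> b
  T1 -> c
  T2 -> a
  T3 -> d
  X4 -> T1 T2
  X5 -> T2 T3

CYK fill — only the sub-triangle for w[0..2]:
  T[0,0] 'b' = {T0}  orig:{}
  T[1,1] 'a' = {T2}  orig:{}
  T[2,2] 'd' = {A,S,T3}  orig:{A,S}
  T[0,1] 'ba' = ∅
  T[1,2] 'ad' = {X5}  orig:{}
  T[0,2] 'bad' = {S}

Original NTs in T[0,2] deriving "bad": ["S"]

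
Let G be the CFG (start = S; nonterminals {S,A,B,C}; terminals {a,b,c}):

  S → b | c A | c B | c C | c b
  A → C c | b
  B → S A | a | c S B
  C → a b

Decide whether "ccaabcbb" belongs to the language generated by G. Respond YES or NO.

CNF form of G:
  S -> T0 A | T0 B | T0 C | T0 T2 | b
  A -> C T0 | b
  B -> S A | T0 X3 | a
  C -> T1 T2
  T0 -> c
  T1 -> a
  T2 -> b
  X3 -> S B

Fill CYK table bottom-up:
  cell(0,0) c: {T0}  orig:{}
  cell(1,1) c: {T0}  orig:{}
  cell(2,2) a: {B,T1}  orig:{B}
  cell(3,3) a: {B,T1}  orig:{B}
  cell(4,4) b: {A,S,T2}  orig:{A,S}
  cell(5,5) c: {T0}  orig:{}
  cell(6,6) b: {A,S,T2}  orig:{A,S}
  cell(7,7) b: {A,S,T2}  orig:{A,S}
  cell(0,1) cc: ∅
  cell(1,2) ca: {S}
  cell(2,3) aa: ∅
  cell(3,4) ab: {C}
  cell(4,5) bc: ∅
  cell(5,6) cb: {S}
  cell(6,7) bb: {B}
  cell(0,2) cca: ∅
  cell(1,3) caa: {X3}  orig:{}
  cell(2,4) aab: ∅
  cell(3,5) abc: {A}
  cell(4,6) bcb: ∅
  cell(5,7) cbb: {B,S}
  cell(0,3) ccaa: {B}
  cell(1,4) caab: ∅
  cell(2,5) aabc: ∅
  cell(3,6) abcb: ∅
  cell(4,7) bcbb: {X3}  orig:{}
  cell(0,4) ccaab: ∅
  cell(1,5) caabc: {B}
  cell(2,6) aabcb: ∅
  cell(3,7) abcbb: ∅
  cell(0,5) ccaabc: {S}
  cell(1,6) caabcb: ∅
  cell(2,7) aabcbb: ∅
  cell(0,6) ccaabcb: {B}
  cell(1,7) caabcbb: ∅
  cell(0,7) ccaabcbb: {X3}  orig:{}

S ∉ T[0,7] ⇒ NO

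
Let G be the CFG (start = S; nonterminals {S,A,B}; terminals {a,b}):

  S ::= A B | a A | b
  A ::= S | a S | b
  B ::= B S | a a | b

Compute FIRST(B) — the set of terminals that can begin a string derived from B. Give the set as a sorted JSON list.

FIRST iteration:
[1]
  A via A→a S: +{a}
  A via A→b: +{b}
  B via B→a a: +{a}
  B via B→b: +{b}
  S via S→A B: +{a,b}
  FIRST[S]={a,b}  FIRST[A]={a,b}  FIRST[B]={a,b}
[2] (stable)
  FIRST[S]={a,b}  FIRST[A]={a,b}  FIRST[B]={a,b}

FIRST(B) = ["a", "b"]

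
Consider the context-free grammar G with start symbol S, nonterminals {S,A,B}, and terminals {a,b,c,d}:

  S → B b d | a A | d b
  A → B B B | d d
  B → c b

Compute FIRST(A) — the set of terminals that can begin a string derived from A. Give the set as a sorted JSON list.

Compute FIRST by fixpoint:
round 1:
  A via A→d d: +{d}
  B via B→c b: +{c}
  S via S→B b d: +{c}
  S via S→a A: +{a}
  S via S→d b: +{d}
  S: {a,c,d}  A: {d}  B: {c}
round 2:
  A via A→B B B: +{c}
  S: {a,c,d}  A: {c,d}  B: {c}
round 3: (no change)
  S: {a,c,d}  A: {c,d}  B: {c}

FIRST(A) = ["c", "d"]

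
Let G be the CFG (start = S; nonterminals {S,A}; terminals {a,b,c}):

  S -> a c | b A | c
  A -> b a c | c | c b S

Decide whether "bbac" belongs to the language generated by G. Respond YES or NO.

CNF form of G:
  S -> T0 A | T1 T2 | c
  A -> T0 X3 | T2 X4 | c
  T0 -> b
  T1 -> a
  T2 -> c
  X3 -> T1 T2
  X4 -> T0 S

Fill CYK table bottom-up:
  cell(0,0) b: {T0}  orig:{}
  cell(1,1) b: {T0}  orig:{}
  cell(2,2) a: {T1}  orig:{}
  cell(3,3) c: {A,S,T2}  orig:{A,S}
  cell(0,1) bb: ∅
  cell(1,2) ba: ∅
  cell(2,3) ac: {S,X3}  orig:{S}
  cell(0,2) bba: ∅
  cell(1,3) bac: {A,X4}  orig:{A}
  cell(0,3) bbac: {S}

S ∈ T[0,3] ⇒ YES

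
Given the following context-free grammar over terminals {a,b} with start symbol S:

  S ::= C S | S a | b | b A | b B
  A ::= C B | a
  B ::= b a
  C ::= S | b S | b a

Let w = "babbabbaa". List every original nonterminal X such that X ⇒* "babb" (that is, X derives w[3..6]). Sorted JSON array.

CNF form of G:
  S -> C S | S T1 | T0 A | T0 B | b
  A -> C B | a
  B -> T0 T1
  C -> C S | S T1 | T0 A | T0 B | T0 S | T0 T1 | b
  T0 -> b
  T1 -> a

CYK table (by increasing span), restricted to cells inside w[3..6]:
  T[3,3] 'b' = {C,S,T0}  orig:{C,S}
  T[4,4] 'a' = {A,T1}  orig:{A}
  T[5,5] 'b' = {C,S,T0}  orig:{C,S}
  T[6,6] 'b' = {C,S,T0}  orig:{C,S}
  T[3,4] 'ba' = {B,C,S}
  T[4,5] 'ab' = ∅
  T[5,6] 'bb' = {C,S}
  T[3,5] 'bab' = {C,S}
  T[4,6] 'abb' = ∅
  T[3,6] 'babb' = {C,S}

Original NTs in T[3,6] deriving "babb": ["C", "S"]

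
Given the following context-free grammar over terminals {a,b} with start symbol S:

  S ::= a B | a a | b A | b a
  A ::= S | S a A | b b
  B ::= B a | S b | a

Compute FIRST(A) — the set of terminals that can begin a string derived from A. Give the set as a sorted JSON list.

Compute FIRST by fixpoint:
round 1:
  A via A→b b: +{b}
  B via B→a: +{a}
  S via S→a B: +{a}
  S via S→b A: +{b}
  S: {a,b}  A: {b}  B: {a}
round 2:
  A via A→S: +{a}
  B via B→S b: +{b}
  S: {a,b}  A: {a,b}  B: {a,b}
round 3: (stable)
  S: {a,b}  A: {a,b}  B: {a,b}

FIRST(A) = ["a", "b"]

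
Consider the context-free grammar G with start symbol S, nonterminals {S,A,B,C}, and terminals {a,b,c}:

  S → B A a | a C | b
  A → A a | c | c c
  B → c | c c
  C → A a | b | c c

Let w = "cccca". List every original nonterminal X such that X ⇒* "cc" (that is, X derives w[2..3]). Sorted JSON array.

Convert to CNF:
  S -> B X2 | T0 C | b
  A -> A T0 | T1 T1 | c
  B -> T1 T1 | c
  C -> A T0 | T1 T1 | b
  T0 -> a
  T1 -> c
  X2 -> A T0

CYK table (by increasing span), restricted to cells inside w[2..3]:
  cell(2,2) c: {A,B,T1}  orig:{A,B}
  cell(3,3) c: {A,B,T1}  orig:{A,B}
  cell(2,3) cc: {A,B,C}

Original NTs in T[2,3] deriving "cc": ["A", "B", "C"]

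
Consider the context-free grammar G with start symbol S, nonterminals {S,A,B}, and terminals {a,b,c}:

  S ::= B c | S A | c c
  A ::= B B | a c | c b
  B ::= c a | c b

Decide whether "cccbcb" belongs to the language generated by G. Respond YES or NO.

Convert to CNF:
  S -> B T1 | S A | T1 T1
  A -> B B | T0 T1 | T1 T2
  B -> T1 T0 | T1 T2
  T0 -> a
  T1 -> c
  T2 -> b

Fill CYK table bottom-up:
  T[0,0] 'c' = {T1}  orig:{}
  T[1,1] 'c' = {T1}  orig:{}
  T[2,2] 'c' = {T1}  orig:{}
  T[3,3] 'b' = {T2}  orig:{}
  T[4,4] 'c' = {T1}  orig:{}
  T[5,5] 'b' = {T2}  orig:{}
  T[0,1] 'cc' = {S}
  T[1,2] 'cc' = {S}
  T[2,3] 'cb' = {A,B}
  T[3,4] 'bc' = ∅
  T[4,5] 'cb' = {A,B}
  T[0,2] 'ccc' = ∅
  T[1,3] 'ccb' = ∅
  T[2,4] 'cbc' = {S}
  T[3,5] 'bcb' = ∅
  T[0,3] 'cccb' = {S}
  T[1,4] 'ccbc' = ∅
  T[2,5] 'cbcb' = {A}
  T[0,4] 'cccbc' = ∅
  T[1,5] 'ccbcb' = ∅
  T[0,5] 'cccbcb' = {S}

S ∈ T[0,5] ⇒ YES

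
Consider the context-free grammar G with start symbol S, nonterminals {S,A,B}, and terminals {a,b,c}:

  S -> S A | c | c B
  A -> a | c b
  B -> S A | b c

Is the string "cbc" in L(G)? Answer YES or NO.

CNF form of G:
  S -> S A | T0 B | c
  A -> T0 T1 | a
  B -> S A | T1 T0
  T0 -> c
  T1 -> b

CYK fill:
  [0..0]={S,T0}  "c"  orig:{S}
  [1..1]={T1}  "b"  orig:{}
  [2..2]={S,T0}  "c"  orig:{S}
  [0..1]={A}  "cb"
  [1..2]={B}  "bc"
  [0..2]={S}  "cbc"

S ∈ T[0,2] ⇒ YES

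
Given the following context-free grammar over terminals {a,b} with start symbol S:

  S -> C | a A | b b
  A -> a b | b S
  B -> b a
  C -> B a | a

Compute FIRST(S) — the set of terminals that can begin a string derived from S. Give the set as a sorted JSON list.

FIRST sets, iterate to fixpoint:
[1]
  A via A→a b: +{a}
  A via A→b S: +{b}
  B via B→b a: +{b}
  C via C→B a: +{b}
  C via C→a: +{a}
  S via S→C: +{a,b}
  FIRST[S]={a,b}  FIRST[A]={a,b}  FIRST[B]={b}  FIRST[C]={a,b}
[2] (no change)
  FIRST[S]={a,b}  FIRST[A]={a,b}  FIRST[B]={b}  FIRST[C]={a,b}

FIRST(S) = ["a", "b"]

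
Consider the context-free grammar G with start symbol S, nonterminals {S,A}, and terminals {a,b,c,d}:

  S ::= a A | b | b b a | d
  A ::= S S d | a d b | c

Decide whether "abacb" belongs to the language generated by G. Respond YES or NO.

CNF form of G:
  S -> T1 A | T2 X5 | b | d
  A -> S X3 | T1 X4 | c
  T0 -> d
  T1 -> a
  T2 -> b
  X3 -> S T0
  X4 -> T0 T2
  X5 -> T2 T1

CYK table (by increasing span):
  T[0,0] 'a' = {T1}  orig:{}
  T[1,1] 'b' = {S,T2}  orig:{S}
  T[2,2] 'a' = {T1}  orig:{}
  T[3,3] 'c' = {A}
  T[4,4] 'b' = {S,T2}  orig:{S}
  T[0,1] 'ab' = ∅
  T[1,2] 'ba' = {X5}  orig:{}
  T[2,3] 'ac' = {S}
  T[3,4] 'cb' = ∅
  T[0,2] 'aba' = ∅
  T[1,3] 'bac' = ∅
  T[2,4] 'acb' = ∅
  T[0,3] 'abac' = ∅
  T[1,4] 'bacb' = ∅
  T[0,4] 'abacb' = ∅

S ∉ T[0,4] ⇒ NO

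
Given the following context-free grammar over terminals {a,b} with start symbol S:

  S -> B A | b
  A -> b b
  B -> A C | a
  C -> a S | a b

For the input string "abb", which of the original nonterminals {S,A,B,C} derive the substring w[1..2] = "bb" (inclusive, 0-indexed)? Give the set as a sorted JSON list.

CNF form of G:
  S -> B A | b
  A -> T0 T0
  B -> A C | a
  C -> T1 S | T1 T0
  T0 -> b
  T1 -> a

Fill CYK table bottom-up — only the sub-triangle for w[1..2]:
  [1..1]={S,T0}  "b"  orig:{S}
  [2..2]={S,T0}  "b"  orig:{S}
  [1..2]={A}  "bb"

Original NTs in T[1,2] deriving "bb": ["A"]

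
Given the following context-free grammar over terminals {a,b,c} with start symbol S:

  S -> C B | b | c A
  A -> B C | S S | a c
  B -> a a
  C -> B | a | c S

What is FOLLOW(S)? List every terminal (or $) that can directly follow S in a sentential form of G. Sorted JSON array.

FIRST sets, iterate to fixpoint:
iter 1:
  A via A→a c: +{a}
  B via B→a a: +{a}
  C via C→B: +{a}
  C via C→c S: +{c}
  S via S→C B: +{a,c}
  S via S→b: +{b}
  S: {a,b,c}  A: {a}  B: {a}  C: {a,c}
iter 2:
  A via A→S S: +{b,c}
  S: {a,b,c}  A: {a,b,c}  B: {a}  C: {a,c}
iter 3: (no change)
  S: {a,b,c}  A: {a,b,c}  B: {a}  C: {a,c}

FOLLOW sets:
initialize: $ ∈ FOLLOW(S)
round 1:
  A→B C: FOLLOW(B) ⊇ FIRST(C) = {a,c}; new: +{a,c}
  A→S S: FOLLOW(S) ⊇ FIRST(S) = {a,b,c}; new: +{a,b,c}
  S→C B: FOLLOW(C) ⊇ FIRST(B) = {a}; new: +{a}
  S→C B: FOLLOW(B) ⊇ FOLLOW(S) ⊇ {$,a,b,c}; new: +{$,b}
  S→c A: FOLLOW(A) ⊇ FOLLOW(S) ⊇ {$,a,b,c}; new: +{$,a,b,c}
  FOLLOW(S)={$,a,b,c}  FOLLOW(A)={$,a,b,c}  FOLLOW(B)={$,a,b,c}  FOLLOW(C)={a}
round 2:
  A→B C: FOLLOW(C) ⊇ FOLLOW(A) ⊇ {$,a,b,c}; new: +{$,b,c}
  FOLLOW(S)={$,a,b,c}  FOLLOW(A)={$,a,b,c}  FOLLOW(B)={$,a,b,c}  FOLLOW(C)={$,a,b,c}
round 3: — fixpoint
  FOLLOW(S)={$,a,b,c}  FOLLOW(A)={$,a,b,c}  FOLLOW(B)={$,a,b,c}  FOLLOW(C)={$,a,b,c}

FOLLOW(S) = ["$", "a", "b", "c"]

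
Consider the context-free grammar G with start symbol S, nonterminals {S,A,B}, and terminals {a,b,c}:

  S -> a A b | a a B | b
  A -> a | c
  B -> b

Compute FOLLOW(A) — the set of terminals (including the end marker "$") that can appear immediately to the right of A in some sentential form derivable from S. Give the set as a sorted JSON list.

FIRST iteration:
pass 1:
  A via A→a: +{a}
  A via A→c: +{c}
  B via B→b: +{b}
  S via S→a A b: +{a}
  S via S→b: +{b}
  FIRST[S]={a,b}  FIRST[A]={a,c}  FIRST[B]={b}
pass 2: — fixpoint
  FIRST[S]={a,b}  FIRST[A]={a,c}  FIRST[B]={b}

FOLLOW sets:
seed FOLLOW(S) with $
round 1:
  S→a A b: FOLLOW(A) ⊇ FIRST(b) = {b}; new: +{b}
  S→a a B: FOLLOW(B) ⊇ FOLLOW(S) ⊇ {$}; new: +{$}
  FOLLOW(S)={$}  FOLLOW(A)={b}  FOLLOW(B)={$}
round 2: (no change)
  FOLLOW(S)={$}  FOLLOW(A)={b}  FOLLOW(B)={$}

FOLLOW(A) = ["b"]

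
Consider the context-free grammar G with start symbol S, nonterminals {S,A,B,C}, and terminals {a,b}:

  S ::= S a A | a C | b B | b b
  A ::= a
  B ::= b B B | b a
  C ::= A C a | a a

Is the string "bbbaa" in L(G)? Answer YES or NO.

Convert to CNF:
  S -> S X4 | T0 B | T0 T0 | T1 C
  A -> a
  B -> T0 T1 | T0 X2
  C -> A X3 | T1 T1
  T0 -> b
  T1 -> a
  X2 -> B B
  X3 -> C T1
  X4 -> T1 A

Fill CYK table bottom-up:
  T[0,0] 'b' = {T0}  orig:{}
  T[1,1] 'b' = {T0}  orig:{}
  T[2,2] 'b' = {T0}  orig:{}
  T[3,3] 'a' = {A,T1}  orig:{A}
  T[4,4] 'a' = {A,T1}  orig:{A}
  T[0,1] 'bb' = {S}
  T[1,2] 'bb' = {S}
  T[2,3] 'ba' = {B}
  T[3,4] 'aa' = {C,X4}  orig:{C}
  T[0,2] 'bbb' = ∅
  T[1,3] 'bba' = {S}
  T[2,4] 'baa' = ∅
  T[0,3] 'bbba' = ∅
  T[1,4] 'bbaa' = {S}
  T[0,4] 'bbbaa' = ∅

S ∉ T[0,4] ⇒ NO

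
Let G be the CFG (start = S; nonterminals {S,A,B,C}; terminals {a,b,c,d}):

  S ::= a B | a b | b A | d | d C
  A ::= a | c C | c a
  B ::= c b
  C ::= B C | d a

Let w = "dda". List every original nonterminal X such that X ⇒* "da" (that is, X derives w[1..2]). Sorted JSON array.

Convert to CNF:
  S -> T1 B | T1 T2 | T2 A | T3 C | d
  A -> T0 C | T0 T1 | a
  B -> T0 T2
  C -> B C | T3 T1
  T0 -> c
  T1 -> a
  T2 -> b
  T3 -> d

CYK table (by increasing span), restricted to cells inside w[1..2]:
  [1..1]={S,T3}  "d"  orig:{S}
  [2..2]={A,T1}  "a"  orig:{A}
  [1..2]={C}  "da"

Original NTs in T[1,2] deriving "da": ["C"]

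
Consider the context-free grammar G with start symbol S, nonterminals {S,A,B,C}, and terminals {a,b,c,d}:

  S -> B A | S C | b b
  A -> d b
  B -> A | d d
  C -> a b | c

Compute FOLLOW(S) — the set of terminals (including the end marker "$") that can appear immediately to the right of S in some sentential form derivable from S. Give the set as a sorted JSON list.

FIRST iteration:
[1]
  A via A→d b: +{d}
  B via B→A: +{d}
  C via C→a b: +{a}
  C via C→c: +{c}
  S via S→B A: +{d}
  S via S→b b: +{b}
  FIRST[S]={b,d}  FIRST[A]={d}  FIRST[B]={d}  FIRST[C]={a,c}
[2] done
  FIRST[S]={b,d}  FIRST[A]={d}  FIRST[B]={d}  FIRST[C]={a,c}

FOLLOW iteration:
initialize: $ ∈ FOLLOW(S)
[1]
  S→B A: FOLLOW(B) ⊇ FIRST(A) = {d}; new: +{d}
  S→B A: FOLLOW(A) ⊇ FOLLOW(S) ⊇ {$}; new: +{$}
  S→S C: FOLLOW(S) ⊇ FIRST(C) = {a,c}; new: +{a,c}
  S→S C: FOLLOW(C) ⊇ FOLLOW(S) ⊇ {$,a,c}; new: +{$,a,c}
  S: {$,a,c}  A: {$}  B: {d}  C: {$,a,c}
[2]
  B→A: FOLLOW(A) ⊇ FOLLOW(B) ⊇ {d}; new: +{d}
  S→B A: FOLLOW(A) ⊇ FOLLOW(S) ⊇ {$,a,c}; new: +{a,c}
  S: {$,a,c}  A: {$,a,c,d}  B: {d}  C: {$,a,c}
[3] — fixpoint
  S: {$,a,c}  A: {$,a,c,d}  B: {d}  C: {$,a,c}

FOLLOW(S) = ["$", "a", "c"]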